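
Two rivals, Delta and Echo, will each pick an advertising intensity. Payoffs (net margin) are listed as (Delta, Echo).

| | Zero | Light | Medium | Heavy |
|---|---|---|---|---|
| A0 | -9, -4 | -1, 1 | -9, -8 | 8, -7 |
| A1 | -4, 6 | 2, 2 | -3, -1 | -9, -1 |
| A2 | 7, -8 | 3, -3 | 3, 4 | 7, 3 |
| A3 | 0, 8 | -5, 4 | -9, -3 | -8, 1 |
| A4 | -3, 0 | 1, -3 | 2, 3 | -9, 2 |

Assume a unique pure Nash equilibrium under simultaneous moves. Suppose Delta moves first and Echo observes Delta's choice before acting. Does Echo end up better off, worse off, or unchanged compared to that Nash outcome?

unchanged

Work backward from Echo's decision.
- A0: Echo compares -4, 1, -8, -7 and picks Light; Delta would get -1.
- A1: Echo compares 6, 2, -1, -1 and picks Zero; Delta would get -4.
- A2: Echo compares -8, -3, 4, 3 and picks Medium; Delta would get 3.
- A3: Echo compares 8, 4, -3, 1 and picks Zero; Delta would get 0.
- A4: Echo compares 0, -3, 3, 2 and picks Medium; Delta would get 2.
Delta's induced payoffs are -1, -4, 3, 0, 2, so Delta commits to A2. Subgame-perfect outcome: (A2, Medium) with payoffs (3, 4).
Under simultaneous play:
Delta's best replies: Zero→A2; Light→A2; Medium→A2; Heavy→A0.
Echo's best replies: A0→Light; A1→Zero; A2→Medium; A3→Zero; A4→Medium.
Only (A2, Medium) has each player best-responding; Nash payoffs (3, 4).
Echo earns 4 sequentially versus 4 at the Nash outcome: unchanged.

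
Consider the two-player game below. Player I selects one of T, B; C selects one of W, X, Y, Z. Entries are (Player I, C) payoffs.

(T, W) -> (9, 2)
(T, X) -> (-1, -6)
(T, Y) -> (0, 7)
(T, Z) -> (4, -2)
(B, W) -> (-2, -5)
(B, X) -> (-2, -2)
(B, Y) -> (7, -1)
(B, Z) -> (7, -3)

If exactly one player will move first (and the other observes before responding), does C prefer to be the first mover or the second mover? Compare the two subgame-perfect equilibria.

If Player I leads: C's best replies are T→Y, B→Y; Player I's induced payoffs 0, 7; outcome (B, Y), payoffs (7, -1).
If C leads: Player I's best replies are W→T, X→T, Y→B, Z→B; C's induced payoffs 2, -6, -1, -3; outcome (T, W), payoffs (9, 2).
C gets 2 moving first and -1 moving second, so C prefers to move first.

first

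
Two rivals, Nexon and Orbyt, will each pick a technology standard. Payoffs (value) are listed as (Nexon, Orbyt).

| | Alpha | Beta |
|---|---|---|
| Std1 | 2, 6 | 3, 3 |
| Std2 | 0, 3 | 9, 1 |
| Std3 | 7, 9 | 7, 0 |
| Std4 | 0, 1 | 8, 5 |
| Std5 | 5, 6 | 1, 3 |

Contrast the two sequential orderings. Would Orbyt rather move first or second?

If Nexon leads: Orbyt's best replies are Std1→Alpha, Std2→Alpha, Std3→Alpha, Std4→Beta, Std5→Alpha; Nexon's induced payoffs 2, 0, 7, 8, 5; outcome (Std4, Beta), payoffs (8, 5).
If Orbyt leads: Nexon's best replies are Alpha→Std3, Beta→Std2; Orbyt's induced payoffs 9, 1; outcome (Std3, Alpha), payoffs (7, 9).
Orbyt gets 9 moving first and 5 moving second, so Orbyt prefers to move first.

first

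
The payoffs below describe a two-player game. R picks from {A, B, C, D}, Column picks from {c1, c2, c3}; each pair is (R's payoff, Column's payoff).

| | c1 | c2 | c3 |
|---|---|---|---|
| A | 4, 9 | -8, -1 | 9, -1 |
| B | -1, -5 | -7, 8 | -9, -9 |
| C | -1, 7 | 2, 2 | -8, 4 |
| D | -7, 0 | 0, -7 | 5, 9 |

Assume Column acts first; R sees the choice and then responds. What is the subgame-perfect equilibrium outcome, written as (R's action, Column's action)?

(A, c1)

Backward induction with Column moving first.
- c1 → R plays A (best of 4, -1, -1, -7); Column gets 9.
- c2 → R plays C (best of -8, -7, 2, 0); Column gets 2.
- c3 → R plays A (best of 9, -9, -8, 5); Column gets -1.
Maximizing over 9, 2, -1, Column chooses c1. Subgame-perfect outcome: (A, c1) with payoffs (4, 9).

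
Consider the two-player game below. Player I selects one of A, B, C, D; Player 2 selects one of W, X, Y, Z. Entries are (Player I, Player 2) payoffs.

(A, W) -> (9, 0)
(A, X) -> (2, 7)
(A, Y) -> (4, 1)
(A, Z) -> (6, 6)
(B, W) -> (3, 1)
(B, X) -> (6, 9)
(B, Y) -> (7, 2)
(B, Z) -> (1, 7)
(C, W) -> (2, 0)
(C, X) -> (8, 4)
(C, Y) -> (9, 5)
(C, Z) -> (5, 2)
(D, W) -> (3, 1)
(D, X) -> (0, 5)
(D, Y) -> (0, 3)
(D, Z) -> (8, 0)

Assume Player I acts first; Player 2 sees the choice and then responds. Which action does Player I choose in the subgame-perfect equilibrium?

Backward induction with Player I moving first.
- A: BR = X, leader payoff 2.
- B: BR = X, leader payoff 6.
- C: BR = Y, leader payoff 9.
- D: BR = X, leader payoff 0.
Maximizing over 2, 6, 9, 0, Player I chooses C. Subgame-perfect outcome: (C, Y) with payoffs (9, 5).

C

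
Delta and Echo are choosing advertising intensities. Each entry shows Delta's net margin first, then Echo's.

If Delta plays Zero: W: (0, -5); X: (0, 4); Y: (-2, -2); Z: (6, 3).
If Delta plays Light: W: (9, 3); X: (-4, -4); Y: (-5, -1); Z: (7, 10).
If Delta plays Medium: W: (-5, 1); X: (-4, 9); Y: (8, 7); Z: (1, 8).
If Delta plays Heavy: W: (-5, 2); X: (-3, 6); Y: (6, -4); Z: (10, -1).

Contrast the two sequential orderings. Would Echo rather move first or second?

If Delta leads: Echo's best replies are Zero→X, Light→Z, Medium→X, Heavy→X; Delta's induced payoffs 0, 7, -4, -3; outcome (Light, Z), payoffs (7, 10).
If Echo leads: Delta's best replies are W→Light, X→Zero, Y→Medium, Z→Heavy; Echo's induced payoffs 3, 4, 7, -1; outcome (Medium, Y), payoffs (8, 7).
Echo gets 7 moving first and 10 moving second, so Echo prefers to move second.

second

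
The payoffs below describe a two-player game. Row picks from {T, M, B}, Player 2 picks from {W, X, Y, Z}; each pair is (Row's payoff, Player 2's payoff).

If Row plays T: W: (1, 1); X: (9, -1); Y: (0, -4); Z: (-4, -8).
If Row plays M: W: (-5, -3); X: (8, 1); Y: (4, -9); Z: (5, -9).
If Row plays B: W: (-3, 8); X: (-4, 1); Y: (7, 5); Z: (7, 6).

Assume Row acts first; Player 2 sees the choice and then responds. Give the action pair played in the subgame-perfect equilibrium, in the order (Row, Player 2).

(M, X)

Backward induction with Row moving first.
- T: Player 2 compares 1, -1, -4, -8 and picks W; Row would get 1.
- M: Player 2 compares -3, 1, -9, -9 and picks X; Row would get 8.
- B: Player 2 compares 8, 1, 5, 6 and picks W; Row would get -3.
Maximizing over 1, 8, -3, Row chooses M. Subgame-perfect outcome: (M, X) with payoffs (8, 1).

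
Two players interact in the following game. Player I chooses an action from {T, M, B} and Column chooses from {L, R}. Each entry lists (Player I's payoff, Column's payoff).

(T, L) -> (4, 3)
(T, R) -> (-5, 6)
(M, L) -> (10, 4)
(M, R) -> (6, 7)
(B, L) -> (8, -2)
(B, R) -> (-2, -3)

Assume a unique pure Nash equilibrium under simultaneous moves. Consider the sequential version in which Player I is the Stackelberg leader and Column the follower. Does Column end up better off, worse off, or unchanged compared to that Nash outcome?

Work backward from Column's decision.
- T → Column plays R (best of 3, 6); Player I gets -5.
- M → Column plays R (best of 4, 7); Player I gets 6.
- B → Column plays L (best of -2, -3); Player I gets 8.
Maximizing over -5, 6, 8, Player I chooses B. Subgame-perfect outcome: (B, L) with payoffs (8, -2).
Under simultaneous play:
Player I's best replies: L→M; R→M.
Column's best replies: T→R; M→R; B→L.
The unique mutual best reply is (M, R), giving (6, 7).
Column earns -2 sequentially versus 7 at the Nash outcome: worse off.

worse off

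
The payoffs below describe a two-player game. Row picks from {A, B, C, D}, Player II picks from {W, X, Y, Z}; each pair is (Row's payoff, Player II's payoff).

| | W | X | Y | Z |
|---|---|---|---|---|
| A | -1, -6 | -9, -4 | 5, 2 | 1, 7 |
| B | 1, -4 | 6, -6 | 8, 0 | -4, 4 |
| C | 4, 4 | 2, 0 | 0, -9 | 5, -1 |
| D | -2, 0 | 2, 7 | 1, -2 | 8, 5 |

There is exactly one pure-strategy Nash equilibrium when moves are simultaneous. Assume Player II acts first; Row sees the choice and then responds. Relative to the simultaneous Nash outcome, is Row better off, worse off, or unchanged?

Work backward from Row's decision.
- W: BR = C, leader payoff 4.
- X: BR = B, leader payoff -6.
- Y: BR = B, leader payoff 0.
- Z: BR = D, leader payoff 5.
Maximizing over 4, -6, 0, 5, Player II chooses Z. Subgame-perfect outcome: (D, Z) with payoffs (8, 5).
Now find the simultaneous Nash equilibrium.
Row's best replies: W→C; X→B; Y→B; Z→D.
Player II's best replies: A→Z; B→Z; C→W; D→X.
The unique mutual best reply is (C, W), giving (4, 4).
Row earns 8 sequentially versus 4 at the Nash outcome: better off.

better off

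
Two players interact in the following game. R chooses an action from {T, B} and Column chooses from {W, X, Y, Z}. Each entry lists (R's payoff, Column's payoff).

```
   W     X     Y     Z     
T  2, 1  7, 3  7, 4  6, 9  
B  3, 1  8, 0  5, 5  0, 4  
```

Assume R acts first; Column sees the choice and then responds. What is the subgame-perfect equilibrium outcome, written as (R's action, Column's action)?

(T, Z)

Column best-responds to each possible R move:
- T: BR = Z, leader payoff 6.
- B: BR = Y, leader payoff 5.
R's induced payoffs are 6, 5, so R commits to T. Subgame-perfect outcome: (T, Z) with payoffs (6, 9).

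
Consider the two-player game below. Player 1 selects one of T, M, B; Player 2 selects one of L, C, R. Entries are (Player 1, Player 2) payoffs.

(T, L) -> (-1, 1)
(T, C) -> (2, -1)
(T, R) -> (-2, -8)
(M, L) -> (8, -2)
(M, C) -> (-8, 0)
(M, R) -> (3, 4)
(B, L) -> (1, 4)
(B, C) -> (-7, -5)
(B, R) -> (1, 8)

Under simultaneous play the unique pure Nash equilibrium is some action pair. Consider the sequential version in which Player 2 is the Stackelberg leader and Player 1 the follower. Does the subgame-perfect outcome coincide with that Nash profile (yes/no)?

yes

Backward induction with Player 2 moving first.
- L → Player 1 plays M (best of -1, 8, 1); Player 2 gets -2.
- C → Player 1 plays T (best of 2, -8, -7); Player 2 gets -1.
- R → Player 1 plays M (best of -2, 3, 1); Player 2 gets 4.
Maximizing over -2, -1, 4, Player 2 chooses R. Subgame-perfect outcome: (M, R) with payoffs (3, 4).
For the simultaneous game, intersect best replies.
Player 1's best replies: L→M; C→T; R→M.
Player 2's best replies: T→L; M→R; B→R.
The unique mutual best reply is (M, R), giving (3, 4).
Sequential outcome (M, R) coincides with the Nash profile (M, R).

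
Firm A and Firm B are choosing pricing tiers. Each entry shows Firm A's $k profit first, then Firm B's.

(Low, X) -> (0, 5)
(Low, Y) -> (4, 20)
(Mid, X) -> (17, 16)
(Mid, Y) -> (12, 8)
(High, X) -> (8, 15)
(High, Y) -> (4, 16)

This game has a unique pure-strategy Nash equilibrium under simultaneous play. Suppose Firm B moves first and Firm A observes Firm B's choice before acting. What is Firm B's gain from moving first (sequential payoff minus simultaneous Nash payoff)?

0

Firm A best-responds to each possible Firm B move:
- X: Firm A compares 0, 17, 8 and picks Mid; Firm B would get 16.
- Y: Firm A compares 4, 12, 4 and picks Mid; Firm B would get 8.
Among 16, 8, the best is 16 at X. Subgame-perfect outcome: (Mid, X) with payoffs (17, 16).
Now find the simultaneous Nash equilibrium.
Firm A's best replies: X→Mid; Y→Mid.
Firm B's best replies: Low→Y; Mid→X; High→Y.
The unique mutual best reply is (Mid, X), giving (17, 16).
Firm B's commitment gain: 16 − 16 = 0.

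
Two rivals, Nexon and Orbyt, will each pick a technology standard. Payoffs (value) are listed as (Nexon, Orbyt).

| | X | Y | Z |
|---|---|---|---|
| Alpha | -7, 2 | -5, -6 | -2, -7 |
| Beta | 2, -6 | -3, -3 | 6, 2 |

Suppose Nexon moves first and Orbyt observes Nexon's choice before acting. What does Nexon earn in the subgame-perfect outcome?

6

Solve by backward induction (Nexon leads).
- Alpha: Orbyt compares 2, -6, -7 and picks X; Nexon would get -7.
- Beta: Orbyt compares -6, -3, 2 and picks Z; Nexon would get 6.
Nexon's induced payoffs are -7, 6, so Nexon commits to Beta. Subgame-perfect outcome: (Beta, Z) with payoffs (6, 2).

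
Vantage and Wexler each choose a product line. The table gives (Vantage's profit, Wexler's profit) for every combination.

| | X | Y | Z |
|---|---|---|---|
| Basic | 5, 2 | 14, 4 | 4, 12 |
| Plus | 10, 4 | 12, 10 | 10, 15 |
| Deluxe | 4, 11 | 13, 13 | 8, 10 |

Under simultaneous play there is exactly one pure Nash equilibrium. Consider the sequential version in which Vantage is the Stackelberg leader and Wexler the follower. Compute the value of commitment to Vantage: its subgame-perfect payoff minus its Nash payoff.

Wexler best-responds to each possible Vantage move:
- Basic → Wexler plays Z (best of 2, 4, 12); Vantage gets 4.
- Plus → Wexler plays Z (best of 4, 10, 15); Vantage gets 10.
- Deluxe → Wexler plays Y (best of 11, 13, 10); Vantage gets 13.
Maximizing over 4, 10, 13, Vantage chooses Deluxe. Subgame-perfect outcome: (Deluxe, Y) with payoffs (13, 13).
For the simultaneous game, intersect best replies.
Vantage's best replies: X→Plus; Y→Basic; Z→Plus.
Wexler's best replies: Basic→Z; Plus→Z; Deluxe→Y.
The unique mutual best reply is (Plus, Z), giving (10, 15).
Vantage's commitment gain: 13 − 10 = 3.

3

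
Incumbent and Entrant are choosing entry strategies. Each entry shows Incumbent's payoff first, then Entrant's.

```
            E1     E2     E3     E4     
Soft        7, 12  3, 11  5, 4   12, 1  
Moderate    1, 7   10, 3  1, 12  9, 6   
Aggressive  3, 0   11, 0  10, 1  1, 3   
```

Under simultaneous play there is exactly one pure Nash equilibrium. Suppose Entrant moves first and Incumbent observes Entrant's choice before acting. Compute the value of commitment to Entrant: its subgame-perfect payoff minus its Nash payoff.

Backward induction with Entrant moving first.
- E1: BR = Soft, leader payoff 12.
- E2: BR = Aggressive, leader payoff 0.
- E3: BR = Aggressive, leader payoff 1.
- E4: BR = Soft, leader payoff 1.
Among 12, 0, 1, 1, the best is 12 at E1. Subgame-perfect outcome: (Soft, E1) with payoffs (7, 12).
Now find the simultaneous Nash equilibrium.
Incumbent's best replies: E1→Soft; E2→Aggressive; E3→Aggressive; E4→Soft.
Entrant's best replies: Soft→E1; Moderate→E3; Aggressive→E4.
Only (Soft, E1) has each player best-responding; Nash payoffs (7, 12).
Entrant's commitment gain: 12 − 12 = 0.

0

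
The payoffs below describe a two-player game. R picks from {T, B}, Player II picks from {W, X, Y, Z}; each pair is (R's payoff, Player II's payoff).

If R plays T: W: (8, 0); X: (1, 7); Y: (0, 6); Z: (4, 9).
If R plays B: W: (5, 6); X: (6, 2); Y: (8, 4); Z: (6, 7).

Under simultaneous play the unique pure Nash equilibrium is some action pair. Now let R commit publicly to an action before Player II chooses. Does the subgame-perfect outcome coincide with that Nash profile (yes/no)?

Solve by backward induction (R leads).
- T → Player II plays Z (best of 0, 7, 6, 9); R gets 4.
- B → Player II plays Z (best of 6, 2, 4, 7); R gets 6.
Among 4, 6, the best is 6 at B. Subgame-perfect outcome: (B, Z) with payoffs (6, 7).
For the simultaneous game, intersect best replies.
R's best replies: W→T; X→B; Y→B; Z→B.
Player II's best replies: T→Z; B→Z.
The unique mutual best reply is (B, Z), giving (6, 7).
Sequential outcome (B, Z) coincides with the Nash profile (B, Z).

yes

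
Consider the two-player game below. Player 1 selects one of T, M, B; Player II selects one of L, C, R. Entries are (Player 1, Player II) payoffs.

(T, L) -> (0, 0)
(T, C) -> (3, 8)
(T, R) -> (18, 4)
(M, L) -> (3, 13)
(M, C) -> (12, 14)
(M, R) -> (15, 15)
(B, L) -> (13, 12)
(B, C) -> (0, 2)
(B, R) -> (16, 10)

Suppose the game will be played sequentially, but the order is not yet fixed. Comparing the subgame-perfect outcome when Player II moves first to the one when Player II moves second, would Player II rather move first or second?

If Player 1 leads: Player II's best replies are T→C, M→R, B→L; Player 1's induced payoffs 3, 15, 13; outcome (M, R), payoffs (15, 15).
If Player II leads: Player 1's best replies are L→B, C→M, R→T; Player II's induced payoffs 12, 14, 4; outcome (M, C), payoffs (12, 14).
Player II gets 14 moving first and 15 moving second, so Player II prefers to move second.

second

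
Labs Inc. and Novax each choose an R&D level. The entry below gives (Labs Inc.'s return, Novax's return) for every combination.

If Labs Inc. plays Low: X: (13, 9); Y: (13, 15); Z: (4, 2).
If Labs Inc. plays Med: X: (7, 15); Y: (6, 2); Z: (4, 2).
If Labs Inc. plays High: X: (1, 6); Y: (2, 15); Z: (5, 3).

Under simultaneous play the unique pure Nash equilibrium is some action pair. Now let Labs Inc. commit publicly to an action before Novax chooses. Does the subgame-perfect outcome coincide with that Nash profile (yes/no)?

Work backward from Novax's decision.
- Low: BR = Y, leader payoff 13.
- Med: BR = X, leader payoff 7.
- High: BR = Y, leader payoff 2.
Labs Inc.'s induced payoffs are 13, 7, 2, so Labs Inc. commits to Low. Subgame-perfect outcome: (Low, Y) with payoffs (13, 15).
Now find the simultaneous Nash equilibrium.
Labs Inc.'s best replies: X→Low; Y→Low; Z→High.
Novax's best replies: Low→Y; Med→X; High→Y.
The unique mutual best reply is (Low, Y), giving (13, 15).
Sequential outcome (Low, Y) coincides with the Nash profile (Low, Y).

yes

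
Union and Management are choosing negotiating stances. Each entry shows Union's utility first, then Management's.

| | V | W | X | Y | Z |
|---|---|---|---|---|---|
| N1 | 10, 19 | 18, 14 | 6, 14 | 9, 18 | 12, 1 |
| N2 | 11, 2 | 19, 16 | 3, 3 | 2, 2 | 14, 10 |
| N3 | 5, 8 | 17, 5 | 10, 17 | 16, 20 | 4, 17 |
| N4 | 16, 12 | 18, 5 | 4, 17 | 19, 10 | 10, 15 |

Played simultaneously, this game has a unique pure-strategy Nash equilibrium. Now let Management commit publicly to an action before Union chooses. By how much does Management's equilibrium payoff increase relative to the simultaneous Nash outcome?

Work backward from Union's decision.
- V: BR = N4, leader payoff 12.
- W: BR = N2, leader payoff 16.
- X: BR = N3, leader payoff 17.
- Y: BR = N4, leader payoff 10.
- Z: BR = N2, leader payoff 10.
Management's induced payoffs are 12, 16, 17, 10, 10, so Management commits to X. Subgame-perfect outcome: (N3, X) with payoffs (10, 17).
For the simultaneous game, intersect best replies.
Union's best replies: V→N4; W→N2; X→N3; Y→N4; Z→N2.
Management's best replies: N1→V; N2→W; N3→Y; N4→X.
Only (N2, W) has each player best-responding; Nash payoffs (19, 16).
Management's commitment gain: 17 − 16 = 1.

1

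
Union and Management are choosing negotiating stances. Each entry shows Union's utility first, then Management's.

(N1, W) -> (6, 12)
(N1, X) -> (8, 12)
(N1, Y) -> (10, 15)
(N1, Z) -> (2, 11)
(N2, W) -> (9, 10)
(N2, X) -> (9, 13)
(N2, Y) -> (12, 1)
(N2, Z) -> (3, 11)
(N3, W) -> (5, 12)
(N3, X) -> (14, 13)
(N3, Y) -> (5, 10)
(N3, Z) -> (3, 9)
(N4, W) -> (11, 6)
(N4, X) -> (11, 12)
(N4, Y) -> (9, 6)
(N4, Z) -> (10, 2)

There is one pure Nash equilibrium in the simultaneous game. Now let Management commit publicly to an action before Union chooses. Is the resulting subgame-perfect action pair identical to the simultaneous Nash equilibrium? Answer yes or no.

yes

Backward induction with Management moving first.
- W → Union plays N4 (best of 6, 9, 5, 11); Management gets 6.
- X → Union plays N3 (best of 8, 9, 14, 11); Management gets 13.
- Y → Union plays N2 (best of 10, 12, 5, 9); Management gets 1.
- Z → Union plays N4 (best of 2, 3, 3, 10); Management gets 2.
Among 6, 13, 1, 2, the best is 13 at X. Subgame-perfect outcome: (N3, X) with payoffs (14, 13).
Under simultaneous play:
Union's best replies: W→N4; X→N3; Y→N2; Z→N4.
Management's best replies: N1→Y; N2→X; N3→X; N4→X.
Only (N3, X) has each player best-responding; Nash payoffs (14, 13).
Sequential outcome (N3, X) coincides with the Nash profile (N3, X).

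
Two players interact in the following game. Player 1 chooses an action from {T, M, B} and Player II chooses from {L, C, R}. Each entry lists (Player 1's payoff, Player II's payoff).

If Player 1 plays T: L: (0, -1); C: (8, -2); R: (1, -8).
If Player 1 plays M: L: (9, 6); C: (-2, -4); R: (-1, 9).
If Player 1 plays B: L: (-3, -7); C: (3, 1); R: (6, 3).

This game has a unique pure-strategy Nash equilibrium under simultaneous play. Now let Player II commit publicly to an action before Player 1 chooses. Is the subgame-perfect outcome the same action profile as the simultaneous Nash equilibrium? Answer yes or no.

no

Work backward from Player 1's decision.
- L: BR = M, leader payoff 6.
- C: BR = T, leader payoff -2.
- R: BR = B, leader payoff 3.
Player II's induced payoffs are 6, -2, 3, so Player II commits to L. Subgame-perfect outcome: (M, L) with payoffs (9, 6).
Under simultaneous play:
Player 1's best replies: L→M; C→T; R→B.
Player II's best replies: T→L; M→R; B→R.
The unique mutual best reply is (B, R), giving (6, 3).
Sequential outcome (M, L) differs from the Nash profile (B, R).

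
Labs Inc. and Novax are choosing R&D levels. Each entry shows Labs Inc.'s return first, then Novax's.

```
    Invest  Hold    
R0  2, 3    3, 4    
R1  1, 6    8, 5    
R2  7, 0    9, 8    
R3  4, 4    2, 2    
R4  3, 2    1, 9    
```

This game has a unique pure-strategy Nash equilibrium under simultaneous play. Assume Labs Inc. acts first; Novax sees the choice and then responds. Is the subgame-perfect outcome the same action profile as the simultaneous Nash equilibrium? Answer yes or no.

Backward induction with Labs Inc. moving first.
- R0 → Novax plays Hold (best of 3, 4); Labs Inc. gets 3.
- R1 → Novax plays Invest (best of 6, 5); Labs Inc. gets 1.
- R2 → Novax plays Hold (best of 0, 8); Labs Inc. gets 9.
- R3 → Novax plays Invest (best of 4, 2); Labs Inc. gets 4.
- R4 → Novax plays Hold (best of 2, 9); Labs Inc. gets 1.
Maximizing over 3, 1, 9, 4, 1, Labs Inc. chooses R2. Subgame-perfect outcome: (R2, Hold) with payoffs (9, 8).
Under simultaneous play:
Labs Inc.'s best replies: Invest→R2; Hold→R2.
Novax's best replies: R0→Hold; R1→Invest; R2→Hold; R3→Invest; R4→Hold.
Only (R2, Hold) has each player best-responding; Nash payoffs (9, 8).
Sequential outcome (R2, Hold) coincides with the Nash profile (R2, Hold).

yes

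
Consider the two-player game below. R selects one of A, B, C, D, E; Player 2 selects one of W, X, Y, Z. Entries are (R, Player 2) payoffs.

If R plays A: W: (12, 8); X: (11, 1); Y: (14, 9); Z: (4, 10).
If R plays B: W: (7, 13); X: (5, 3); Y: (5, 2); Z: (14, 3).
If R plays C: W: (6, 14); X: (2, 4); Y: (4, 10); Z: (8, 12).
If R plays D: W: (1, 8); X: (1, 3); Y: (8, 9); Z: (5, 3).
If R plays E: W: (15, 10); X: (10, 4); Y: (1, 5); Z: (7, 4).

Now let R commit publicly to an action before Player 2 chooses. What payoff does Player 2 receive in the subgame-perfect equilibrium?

10

Solve by backward induction (R leads).
- A: Player 2 compares 8, 1, 9, 10 and picks Z; R would get 4.
- B: Player 2 compares 13, 3, 2, 3 and picks W; R would get 7.
- C: Player 2 compares 14, 4, 10, 12 and picks W; R would get 6.
- D: Player 2 compares 8, 3, 9, 3 and picks Y; R would get 8.
- E: Player 2 compares 10, 4, 5, 4 and picks W; R would get 15.
Maximizing over 4, 7, 6, 8, 15, R chooses E. Subgame-perfect outcome: (E, W) with payoffs (15, 10).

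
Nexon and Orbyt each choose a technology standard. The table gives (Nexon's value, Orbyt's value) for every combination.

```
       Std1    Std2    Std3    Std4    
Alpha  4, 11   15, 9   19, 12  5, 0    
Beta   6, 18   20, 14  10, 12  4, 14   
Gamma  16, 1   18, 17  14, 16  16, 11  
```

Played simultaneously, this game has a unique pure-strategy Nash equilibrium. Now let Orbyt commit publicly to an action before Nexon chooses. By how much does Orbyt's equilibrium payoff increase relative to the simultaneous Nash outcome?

2

Solve by backward induction (Orbyt leads).
- Std1 → Nexon plays Gamma (best of 4, 6, 16); Orbyt gets 1.
- Std2 → Nexon plays Beta (best of 15, 20, 18); Orbyt gets 14.
- Std3 → Nexon plays Alpha (best of 19, 10, 14); Orbyt gets 12.
- Std4 → Nexon plays Gamma (best of 5, 4, 16); Orbyt gets 11.
Orbyt's induced payoffs are 1, 14, 12, 11, so Orbyt commits to Std2. Subgame-perfect outcome: (Beta, Std2) with payoffs (20, 14).
For the simultaneous game, intersect best replies.
Nexon's best replies: Std1→Gamma; Std2→Beta; Std3→Alpha; Std4→Gamma.
Orbyt's best replies: Alpha→Std3; Beta→Std1; Gamma→Std2.
Only (Alpha, Std3) has each player best-responding; Nash payoffs (19, 12).
Orbyt's commitment gain: 14 − 12 = 2.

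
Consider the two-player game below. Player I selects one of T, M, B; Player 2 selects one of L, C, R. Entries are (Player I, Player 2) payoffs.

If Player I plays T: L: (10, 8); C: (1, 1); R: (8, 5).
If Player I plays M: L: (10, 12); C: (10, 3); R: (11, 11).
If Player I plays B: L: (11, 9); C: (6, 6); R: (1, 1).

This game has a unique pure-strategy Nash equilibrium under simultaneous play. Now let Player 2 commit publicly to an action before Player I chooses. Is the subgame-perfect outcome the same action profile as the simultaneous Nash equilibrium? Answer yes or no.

Player I best-responds to each possible Player 2 move:
- L: BR = B, leader payoff 9.
- C: BR = M, leader payoff 3.
- R: BR = M, leader payoff 11.
Maximizing over 9, 3, 11, Player 2 chooses R. Subgame-perfect outcome: (M, R) with payoffs (11, 11).
Now find the simultaneous Nash equilibrium.
Player I's best replies: L→B; C→M; R→M.
Player 2's best replies: T→L; M→L; B→L.
Only (B, L) has each player best-responding; Nash payoffs (11, 9).
Sequential outcome (M, R) differs from the Nash profile (B, L).

no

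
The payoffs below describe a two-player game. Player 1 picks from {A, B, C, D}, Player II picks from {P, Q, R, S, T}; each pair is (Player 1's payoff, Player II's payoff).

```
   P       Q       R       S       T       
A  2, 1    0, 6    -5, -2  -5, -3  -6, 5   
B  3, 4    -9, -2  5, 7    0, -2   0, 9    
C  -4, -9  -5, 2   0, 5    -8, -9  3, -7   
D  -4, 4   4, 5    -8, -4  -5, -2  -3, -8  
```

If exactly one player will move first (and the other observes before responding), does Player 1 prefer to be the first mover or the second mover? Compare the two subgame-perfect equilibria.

If Player 1 leads: Player II's best replies are A→Q, B→T, C→R, D→Q; Player 1's induced payoffs 0, 0, 0, 4; outcome (D, Q), payoffs (4, 5).
If Player II leads: Player 1's best replies are P→B, Q→D, R→B, S→B, T→C; Player II's induced payoffs 4, 5, 7, -2, -7; outcome (B, R), payoffs (5, 7).
Player 1 gets 4 moving first and 5 moving second, so Player 1 prefers to move second.

second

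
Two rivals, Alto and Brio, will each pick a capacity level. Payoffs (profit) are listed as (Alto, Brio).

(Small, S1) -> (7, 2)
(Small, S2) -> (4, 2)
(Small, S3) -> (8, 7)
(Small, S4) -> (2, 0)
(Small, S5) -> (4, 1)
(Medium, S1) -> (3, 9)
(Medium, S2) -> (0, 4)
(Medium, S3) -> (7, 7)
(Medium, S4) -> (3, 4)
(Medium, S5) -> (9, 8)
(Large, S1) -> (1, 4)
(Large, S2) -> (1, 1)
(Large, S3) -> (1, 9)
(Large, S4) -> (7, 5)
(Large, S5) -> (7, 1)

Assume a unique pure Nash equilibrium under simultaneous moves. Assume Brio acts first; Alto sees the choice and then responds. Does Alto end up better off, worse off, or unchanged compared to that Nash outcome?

better off

Alto best-responds to each possible Brio move:
- S1 → Alto plays Small (best of 7, 3, 1); Brio gets 2.
- S2 → Alto plays Small (best of 4, 0, 1); Brio gets 2.
- S3 → Alto plays Small (best of 8, 7, 1); Brio gets 7.
- S4 → Alto plays Large (best of 2, 3, 7); Brio gets 5.
- S5 → Alto plays Medium (best of 4, 9, 7); Brio gets 8.
Brio's induced payoffs are 2, 2, 7, 5, 8, so Brio commits to S5. Subgame-perfect outcome: (Medium, S5) with payoffs (9, 8).
Now find the simultaneous Nash equilibrium.
Alto's best replies: S1→Small; S2→Small; S3→Small; S4→Large; S5→Medium.
Brio's best replies: Small→S3; Medium→S1; Large→S3.
Only (Small, S3) has each player best-responding; Nash payoffs (8, 7).
Alto earns 9 sequentially versus 8 at the Nash outcome: better off.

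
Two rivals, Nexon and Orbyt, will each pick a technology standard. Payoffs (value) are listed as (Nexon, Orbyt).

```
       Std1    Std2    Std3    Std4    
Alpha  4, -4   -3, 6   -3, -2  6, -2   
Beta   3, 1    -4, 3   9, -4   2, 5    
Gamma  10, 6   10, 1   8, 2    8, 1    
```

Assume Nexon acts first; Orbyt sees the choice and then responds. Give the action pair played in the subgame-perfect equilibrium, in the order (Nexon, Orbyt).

Solve by backward induction (Nexon leads).
- Alpha: BR = Std2, leader payoff -3.
- Beta: BR = Std4, leader payoff 2.
- Gamma: BR = Std1, leader payoff 10.
Among -3, 2, 10, the best is 10 at Gamma. Subgame-perfect outcome: (Gamma, Std1) with payoffs (10, 6).

(Gamma, Std1)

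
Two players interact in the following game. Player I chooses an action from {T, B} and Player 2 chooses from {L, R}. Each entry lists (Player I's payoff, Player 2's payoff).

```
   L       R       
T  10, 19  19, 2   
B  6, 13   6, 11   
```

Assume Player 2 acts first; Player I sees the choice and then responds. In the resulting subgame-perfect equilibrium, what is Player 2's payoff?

19

Solve by backward induction (Player 2 leads).
- L: Player I compares 10, 6 and picks T; Player 2 would get 19.
- R: Player I compares 19, 6 and picks T; Player 2 would get 2.
Player 2's induced payoffs are 19, 2, so Player 2 commits to L. Subgame-perfect outcome: (T, L) with payoffs (10, 19).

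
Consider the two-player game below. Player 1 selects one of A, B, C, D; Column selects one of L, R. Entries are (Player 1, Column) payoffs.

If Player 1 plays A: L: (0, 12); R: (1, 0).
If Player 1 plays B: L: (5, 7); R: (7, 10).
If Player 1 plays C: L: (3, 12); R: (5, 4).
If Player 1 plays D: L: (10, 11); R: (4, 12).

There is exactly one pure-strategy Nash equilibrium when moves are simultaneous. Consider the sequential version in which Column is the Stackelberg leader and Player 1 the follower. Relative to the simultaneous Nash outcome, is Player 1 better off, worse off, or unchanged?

better off

Solve by backward induction (Column leads).
- L: Player 1 compares 0, 5, 3, 10 and picks D; Column would get 11.
- R: Player 1 compares 1, 7, 5, 4 and picks B; Column would get 10.
Column's induced payoffs are 11, 10, so Column commits to L. Subgame-perfect outcome: (D, L) with payoffs (10, 11).
Now find the simultaneous Nash equilibrium.
Player 1's best replies: L→D; R→B.
Column's best replies: A→L; B→R; C→L; D→R.
Only (B, R) has each player best-responding; Nash payoffs (7, 10).
Player 1 earns 10 sequentially versus 7 at the Nash outcome: better off.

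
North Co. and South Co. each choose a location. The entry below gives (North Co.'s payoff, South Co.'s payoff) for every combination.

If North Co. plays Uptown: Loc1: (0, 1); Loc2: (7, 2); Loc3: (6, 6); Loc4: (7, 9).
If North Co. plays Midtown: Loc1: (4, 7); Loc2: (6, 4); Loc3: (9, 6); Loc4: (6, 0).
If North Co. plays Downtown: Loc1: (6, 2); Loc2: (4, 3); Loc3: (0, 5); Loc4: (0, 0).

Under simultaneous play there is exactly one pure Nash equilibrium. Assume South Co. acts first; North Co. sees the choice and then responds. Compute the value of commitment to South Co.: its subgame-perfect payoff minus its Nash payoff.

0

Backward induction with South Co. moving first.
- Loc1: BR = Downtown, leader payoff 2.
- Loc2: BR = Uptown, leader payoff 2.
- Loc3: BR = Midtown, leader payoff 6.
- Loc4: BR = Uptown, leader payoff 9.
Maximizing over 2, 2, 6, 9, South Co. chooses Loc4. Subgame-perfect outcome: (Uptown, Loc4) with payoffs (7, 9).
Under simultaneous play:
North Co.'s best replies: Loc1→Downtown; Loc2→Uptown; Loc3→Midtown; Loc4→Uptown.
South Co.'s best replies: Uptown→Loc4; Midtown→Loc1; Downtown→Loc3.
Only (Uptown, Loc4) has each player best-responding; Nash payoffs (7, 9).
South Co.'s commitment gain: 9 − 9 = 0.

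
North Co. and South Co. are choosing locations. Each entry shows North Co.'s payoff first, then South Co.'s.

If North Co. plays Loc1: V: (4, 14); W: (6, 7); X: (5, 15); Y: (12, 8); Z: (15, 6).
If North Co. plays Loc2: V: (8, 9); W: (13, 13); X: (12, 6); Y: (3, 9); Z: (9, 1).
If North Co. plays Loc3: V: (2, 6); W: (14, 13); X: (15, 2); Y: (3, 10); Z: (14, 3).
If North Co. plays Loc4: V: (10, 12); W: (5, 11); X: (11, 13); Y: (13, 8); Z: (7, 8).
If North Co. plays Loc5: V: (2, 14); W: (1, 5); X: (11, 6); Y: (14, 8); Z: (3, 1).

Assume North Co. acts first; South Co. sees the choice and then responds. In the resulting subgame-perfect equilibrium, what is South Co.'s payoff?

13

Backward induction with North Co. moving first.
- Loc1: BR = X, leader payoff 5.
- Loc2: BR = W, leader payoff 13.
- Loc3: BR = W, leader payoff 14.
- Loc4: BR = X, leader payoff 11.
- Loc5: BR = V, leader payoff 2.
Maximizing over 5, 13, 14, 11, 2, North Co. chooses Loc3. Subgame-perfect outcome: (Loc3, W) with payoffs (14, 13).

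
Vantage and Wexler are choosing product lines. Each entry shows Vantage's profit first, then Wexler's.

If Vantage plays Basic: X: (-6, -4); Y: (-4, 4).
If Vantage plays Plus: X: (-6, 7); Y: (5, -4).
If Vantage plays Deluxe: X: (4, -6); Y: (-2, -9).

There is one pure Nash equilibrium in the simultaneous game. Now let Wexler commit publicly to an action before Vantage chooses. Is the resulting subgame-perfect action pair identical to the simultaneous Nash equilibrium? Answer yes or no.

Backward induction with Wexler moving first.
- X → Vantage plays Deluxe (best of -6, -6, 4); Wexler gets -6.
- Y → Vantage plays Plus (best of -4, 5, -2); Wexler gets -4.
Maximizing over -6, -4, Wexler chooses Y. Subgame-perfect outcome: (Plus, Y) with payoffs (5, -4).
Under simultaneous play:
Vantage's best replies: X→Deluxe; Y→Plus.
Wexler's best replies: Basic→Y; Plus→X; Deluxe→X.
Only (Deluxe, X) has each player best-responding; Nash payoffs (4, -6).
Sequential outcome (Plus, Y) differs from the Nash profile (Deluxe, X).

no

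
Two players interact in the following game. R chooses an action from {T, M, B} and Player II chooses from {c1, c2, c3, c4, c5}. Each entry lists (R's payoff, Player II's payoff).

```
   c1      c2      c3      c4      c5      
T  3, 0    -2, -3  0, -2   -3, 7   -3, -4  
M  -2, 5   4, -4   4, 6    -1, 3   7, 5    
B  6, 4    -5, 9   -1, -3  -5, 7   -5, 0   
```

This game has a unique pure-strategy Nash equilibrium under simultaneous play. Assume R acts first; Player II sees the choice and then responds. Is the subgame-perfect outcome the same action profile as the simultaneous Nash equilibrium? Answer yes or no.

Player II best-responds to each possible R move:
- T: BR = c4, leader payoff -3.
- M: BR = c3, leader payoff 4.
- B: BR = c2, leader payoff -5.
Among -3, 4, -5, the best is 4 at M. Subgame-perfect outcome: (M, c3) with payoffs (4, 6).
Now find the simultaneous Nash equilibrium.
R's best replies: c1→B; c2→M; c3→M; c4→M; c5→M.
Player II's best replies: T→c4; M→c3; B→c2.
The unique mutual best reply is (M, c3), giving (4, 6).
Sequential outcome (M, c3) coincides with the Nash profile (M, c3).

yes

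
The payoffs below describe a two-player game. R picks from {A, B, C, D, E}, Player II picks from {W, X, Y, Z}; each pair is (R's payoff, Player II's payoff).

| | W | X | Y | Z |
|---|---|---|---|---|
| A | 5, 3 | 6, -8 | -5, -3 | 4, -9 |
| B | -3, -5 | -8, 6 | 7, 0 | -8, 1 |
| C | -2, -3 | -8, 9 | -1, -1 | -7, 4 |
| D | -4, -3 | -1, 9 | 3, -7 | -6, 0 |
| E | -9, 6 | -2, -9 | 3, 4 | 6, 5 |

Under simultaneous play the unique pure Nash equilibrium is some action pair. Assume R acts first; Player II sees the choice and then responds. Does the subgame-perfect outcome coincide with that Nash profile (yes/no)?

yes

Backward induction with R moving first.
- A: BR = W, leader payoff 5.
- B: BR = X, leader payoff -8.
- C: BR = X, leader payoff -8.
- D: BR = X, leader payoff -1.
- E: BR = W, leader payoff -9.
Maximizing over 5, -8, -8, -1, -9, R chooses A. Subgame-perfect outcome: (A, W) with payoffs (5, 3).
For the simultaneous game, intersect best replies.
R's best replies: W→A; X→A; Y→B; Z→E.
Player II's best replies: A→W; B→X; C→X; D→X; E→W.
Only (A, W) has each player best-responding; Nash payoffs (5, 3).
Sequential outcome (A, W) coincides with the Nash profile (A, W).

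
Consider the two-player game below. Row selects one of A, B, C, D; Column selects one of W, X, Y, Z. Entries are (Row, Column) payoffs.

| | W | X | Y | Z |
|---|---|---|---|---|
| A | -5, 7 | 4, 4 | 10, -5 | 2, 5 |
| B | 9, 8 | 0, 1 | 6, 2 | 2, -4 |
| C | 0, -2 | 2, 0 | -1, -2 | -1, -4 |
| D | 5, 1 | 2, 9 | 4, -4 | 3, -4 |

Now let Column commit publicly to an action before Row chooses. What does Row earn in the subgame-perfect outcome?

9

Solve by backward induction (Column leads).
- W → Row plays B (best of -5, 9, 0, 5); Column gets 8.
- X → Row plays A (best of 4, 0, 2, 2); Column gets 4.
- Y → Row plays A (best of 10, 6, -1, 4); Column gets -5.
- Z → Row plays D (best of 2, 2, -1, 3); Column gets -4.
Maximizing over 8, 4, -5, -4, Column chooses W. Subgame-perfect outcome: (B, W) with payoffs (9, 8).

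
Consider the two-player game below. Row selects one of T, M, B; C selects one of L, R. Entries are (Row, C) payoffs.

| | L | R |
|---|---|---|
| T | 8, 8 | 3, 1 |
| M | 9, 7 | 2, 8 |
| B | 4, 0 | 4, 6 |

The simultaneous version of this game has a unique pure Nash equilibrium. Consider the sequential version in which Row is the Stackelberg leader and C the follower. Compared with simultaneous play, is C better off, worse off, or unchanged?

better off

Backward induction with Row moving first.
- T → C plays L (best of 8, 1); Row gets 8.
- M → C plays R (best of 7, 8); Row gets 2.
- B → C plays R (best of 0, 6); Row gets 4.
Among 8, 2, 4, the best is 8 at T. Subgame-perfect outcome: (T, L) with payoffs (8, 8).
For the simultaneous game, intersect best replies.
Row's best replies: L→M; R→B.
C's best replies: T→L; M→R; B→R.
Only (B, R) has each player best-responding; Nash payoffs (4, 6).
C earns 8 sequentially versus 6 at the Nash outcome: better off.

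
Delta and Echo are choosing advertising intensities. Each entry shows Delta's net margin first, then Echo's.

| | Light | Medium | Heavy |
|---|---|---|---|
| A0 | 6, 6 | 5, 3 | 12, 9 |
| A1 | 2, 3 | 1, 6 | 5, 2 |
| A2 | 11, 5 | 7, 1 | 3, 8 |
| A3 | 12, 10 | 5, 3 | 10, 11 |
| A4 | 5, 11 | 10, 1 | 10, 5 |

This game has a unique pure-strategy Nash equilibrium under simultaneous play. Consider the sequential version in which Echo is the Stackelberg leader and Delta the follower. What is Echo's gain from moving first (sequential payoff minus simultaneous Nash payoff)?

Backward induction with Echo moving first.
- Light: BR = A3, leader payoff 10.
- Medium: BR = A4, leader payoff 1.
- Heavy: BR = A0, leader payoff 9.
Echo's induced payoffs are 10, 1, 9, so Echo commits to Light. Subgame-perfect outcome: (A3, Light) with payoffs (12, 10).
Under simultaneous play:
Delta's best replies: Light→A3; Medium→A4; Heavy→A0.
Echo's best replies: A0→Heavy; A1→Medium; A2→Heavy; A3→Heavy; A4→Light.
Only (A0, Heavy) has each player best-responding; Nash payoffs (12, 9).
Echo's commitment gain: 10 − 9 = 1.

1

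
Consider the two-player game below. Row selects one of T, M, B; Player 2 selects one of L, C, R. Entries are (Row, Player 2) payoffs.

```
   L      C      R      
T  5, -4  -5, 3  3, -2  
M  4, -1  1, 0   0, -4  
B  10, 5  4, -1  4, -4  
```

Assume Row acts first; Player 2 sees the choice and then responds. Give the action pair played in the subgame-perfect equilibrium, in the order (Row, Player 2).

Solve by backward induction (Row leads).
- T: Player 2 compares -4, 3, -2 and picks C; Row would get -5.
- M: Player 2 compares -1, 0, -4 and picks C; Row would get 1.
- B: Player 2 compares 5, -1, -4 and picks L; Row would get 10.
Among -5, 1, 10, the best is 10 at B. Subgame-perfect outcome: (B, L) with payoffs (10, 5).

(B, L)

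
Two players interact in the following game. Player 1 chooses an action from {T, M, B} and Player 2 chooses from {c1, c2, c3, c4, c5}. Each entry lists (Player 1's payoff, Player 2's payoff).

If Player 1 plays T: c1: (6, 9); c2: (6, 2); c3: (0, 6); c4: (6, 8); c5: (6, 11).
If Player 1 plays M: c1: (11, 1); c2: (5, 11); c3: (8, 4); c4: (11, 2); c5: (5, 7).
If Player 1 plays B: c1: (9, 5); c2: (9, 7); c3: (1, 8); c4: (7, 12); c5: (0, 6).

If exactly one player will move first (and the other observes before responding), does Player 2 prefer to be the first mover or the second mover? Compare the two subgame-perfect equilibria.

If Player 1 leads: Player 2's best replies are T→c5, M→c2, B→c4; Player 1's induced payoffs 6, 5, 7; outcome (B, c4), payoffs (7, 12).
If Player 2 leads: Player 1's best replies are c1→M, c2→B, c3→M, c4→M, c5→T; Player 2's induced payoffs 1, 7, 4, 2, 11; outcome (T, c5), payoffs (6, 11).
Player 2 gets 11 moving first and 12 moving second, so Player 2 prefers to move second.

second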